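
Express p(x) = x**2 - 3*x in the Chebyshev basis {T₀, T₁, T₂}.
(1/2)T₀ + (-3)T₁ + (1/2)T₂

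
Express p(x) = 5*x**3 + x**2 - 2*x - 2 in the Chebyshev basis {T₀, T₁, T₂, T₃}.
(-3/2)T₀ + (7/4)T₁ + (1/2)T₂ + (5/4)T₃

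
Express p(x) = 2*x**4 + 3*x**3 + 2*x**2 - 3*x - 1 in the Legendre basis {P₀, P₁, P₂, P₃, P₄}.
(1/15)P₀ + (-6/5)P₁ + (52/21)P₂ + (6/5)P₃ + (16/35)P₄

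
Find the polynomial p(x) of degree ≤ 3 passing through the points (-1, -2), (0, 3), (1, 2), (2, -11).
-x**3 - 3*x**2 + 3*x + 3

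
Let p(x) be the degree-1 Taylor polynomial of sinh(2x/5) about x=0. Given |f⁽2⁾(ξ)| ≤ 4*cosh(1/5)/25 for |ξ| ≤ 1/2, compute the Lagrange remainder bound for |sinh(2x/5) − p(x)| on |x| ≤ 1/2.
cosh(1/5)/50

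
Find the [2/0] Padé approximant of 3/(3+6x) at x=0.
4*x**2 - 2*x + 1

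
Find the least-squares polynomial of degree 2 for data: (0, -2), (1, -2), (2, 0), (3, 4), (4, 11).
-67/35 + (-48/35)x + (8/7)x²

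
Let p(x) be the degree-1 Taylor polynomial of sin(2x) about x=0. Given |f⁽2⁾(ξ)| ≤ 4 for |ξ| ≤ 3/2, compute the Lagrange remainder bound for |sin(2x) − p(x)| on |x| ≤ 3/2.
9/2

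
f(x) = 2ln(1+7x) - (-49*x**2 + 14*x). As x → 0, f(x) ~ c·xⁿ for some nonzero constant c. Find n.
3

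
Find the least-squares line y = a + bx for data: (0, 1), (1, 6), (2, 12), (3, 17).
a = 9/10, b = 27/5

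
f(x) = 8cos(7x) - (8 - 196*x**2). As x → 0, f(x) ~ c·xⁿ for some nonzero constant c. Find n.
4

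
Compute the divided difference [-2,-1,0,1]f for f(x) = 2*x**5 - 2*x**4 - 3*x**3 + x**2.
11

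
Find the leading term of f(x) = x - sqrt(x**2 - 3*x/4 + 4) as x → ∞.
3/8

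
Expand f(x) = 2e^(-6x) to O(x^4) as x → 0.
2 - 12*x + 36*x**2 - 72*x**3 + O(x**4)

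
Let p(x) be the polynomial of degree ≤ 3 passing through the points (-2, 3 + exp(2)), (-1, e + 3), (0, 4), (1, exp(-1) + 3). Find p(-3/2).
(1 + e*(5*exp(2) + 15*e + 43))*exp(-1)/16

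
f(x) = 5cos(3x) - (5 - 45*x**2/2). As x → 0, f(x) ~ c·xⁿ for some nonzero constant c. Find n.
4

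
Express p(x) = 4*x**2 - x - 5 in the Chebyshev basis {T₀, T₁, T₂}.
(-3)T₀ - T₁ + (2)T₂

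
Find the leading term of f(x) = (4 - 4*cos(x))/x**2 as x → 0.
2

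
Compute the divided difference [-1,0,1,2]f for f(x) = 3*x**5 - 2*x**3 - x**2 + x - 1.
13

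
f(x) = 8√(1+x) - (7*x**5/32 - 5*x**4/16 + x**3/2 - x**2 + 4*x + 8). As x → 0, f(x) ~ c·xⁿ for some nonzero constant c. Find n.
6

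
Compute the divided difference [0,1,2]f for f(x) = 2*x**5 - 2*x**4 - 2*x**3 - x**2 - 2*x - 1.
9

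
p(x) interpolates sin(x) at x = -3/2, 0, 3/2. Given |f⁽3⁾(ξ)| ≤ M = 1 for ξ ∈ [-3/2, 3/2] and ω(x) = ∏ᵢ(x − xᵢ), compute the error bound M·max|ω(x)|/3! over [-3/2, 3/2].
sqrt(3)/8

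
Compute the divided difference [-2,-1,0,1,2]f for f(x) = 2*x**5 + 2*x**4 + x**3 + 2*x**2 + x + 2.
2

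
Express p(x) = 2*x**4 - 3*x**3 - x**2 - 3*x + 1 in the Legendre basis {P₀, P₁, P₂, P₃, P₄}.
(16/15)P₀ + (-24/5)P₁ + (10/21)P₂ + (-6/5)P₃ + (16/35)P₄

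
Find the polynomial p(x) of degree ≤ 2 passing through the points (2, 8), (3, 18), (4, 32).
2*x**2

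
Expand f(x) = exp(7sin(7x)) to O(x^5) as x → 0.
1 + 49*x + 2401*x**2/2 + 19208*x**3 + 1764735*x**4/8 + O(x**5)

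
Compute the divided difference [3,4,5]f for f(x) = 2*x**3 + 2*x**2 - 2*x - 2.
26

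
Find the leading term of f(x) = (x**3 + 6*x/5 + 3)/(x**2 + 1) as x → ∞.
x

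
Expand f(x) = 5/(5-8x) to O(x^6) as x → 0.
1 + 8*x/5 + 64*x**2/25 + 512*x**3/125 + 4096*x**4/625 + 32768*x**5/3125 + O(x**6)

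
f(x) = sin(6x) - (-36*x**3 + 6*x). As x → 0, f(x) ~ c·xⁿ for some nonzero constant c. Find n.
5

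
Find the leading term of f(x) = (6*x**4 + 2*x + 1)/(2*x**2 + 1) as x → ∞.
3*x**2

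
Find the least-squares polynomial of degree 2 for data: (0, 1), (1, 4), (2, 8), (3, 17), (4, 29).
9/7 + (23/70)x + (23/14)x²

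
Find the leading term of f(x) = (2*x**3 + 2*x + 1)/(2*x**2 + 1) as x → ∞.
x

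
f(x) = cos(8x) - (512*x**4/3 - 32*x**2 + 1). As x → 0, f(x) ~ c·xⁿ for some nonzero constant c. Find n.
6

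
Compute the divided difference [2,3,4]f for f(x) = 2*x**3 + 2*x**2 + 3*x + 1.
20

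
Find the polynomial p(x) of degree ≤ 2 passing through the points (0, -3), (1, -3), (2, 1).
2*x**2 - 2*x - 3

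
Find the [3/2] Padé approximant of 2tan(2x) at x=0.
(-16*x**3/15 + 4*x)/(1 - 8*x**2/5)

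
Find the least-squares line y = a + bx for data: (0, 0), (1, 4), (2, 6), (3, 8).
a = 3/5, b = 13/5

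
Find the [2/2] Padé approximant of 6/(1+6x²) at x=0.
6/(6*x**2 + 1)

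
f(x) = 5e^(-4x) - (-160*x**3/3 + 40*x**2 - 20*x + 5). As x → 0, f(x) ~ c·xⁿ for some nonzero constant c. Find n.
4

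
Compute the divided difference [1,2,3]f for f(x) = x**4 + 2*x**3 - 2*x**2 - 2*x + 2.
35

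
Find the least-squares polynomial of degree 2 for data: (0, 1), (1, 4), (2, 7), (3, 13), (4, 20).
41/35 + (109/70)x + (11/14)x²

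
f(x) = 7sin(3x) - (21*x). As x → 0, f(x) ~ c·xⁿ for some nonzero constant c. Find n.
3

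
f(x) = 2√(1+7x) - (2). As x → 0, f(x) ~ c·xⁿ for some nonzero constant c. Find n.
1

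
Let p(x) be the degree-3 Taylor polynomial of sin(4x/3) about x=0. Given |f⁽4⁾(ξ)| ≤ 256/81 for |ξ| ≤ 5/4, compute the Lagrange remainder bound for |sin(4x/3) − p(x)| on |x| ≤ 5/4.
625/1944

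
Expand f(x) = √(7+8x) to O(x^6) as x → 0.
sqrt(7) + 4*sqrt(7)*x/7 - 8*sqrt(7)*x**2/49 + 32*sqrt(7)*x**3/343 - 160*sqrt(7)*x**4/2401 + 128*sqrt(7)*x**5/2401 + O(x**6)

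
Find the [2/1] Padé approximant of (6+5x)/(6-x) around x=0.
(5*x/6 + 1)/(1 - x/6)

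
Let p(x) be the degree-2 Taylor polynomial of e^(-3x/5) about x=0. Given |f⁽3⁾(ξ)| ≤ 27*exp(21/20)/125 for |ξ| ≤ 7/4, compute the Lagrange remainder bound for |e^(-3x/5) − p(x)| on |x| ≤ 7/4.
3087*exp(21/20)/16000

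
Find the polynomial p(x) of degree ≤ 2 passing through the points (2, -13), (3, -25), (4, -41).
-2*x**2 - 2*x - 1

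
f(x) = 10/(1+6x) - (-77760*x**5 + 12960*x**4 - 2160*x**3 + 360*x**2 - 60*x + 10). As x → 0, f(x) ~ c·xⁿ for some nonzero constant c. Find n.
6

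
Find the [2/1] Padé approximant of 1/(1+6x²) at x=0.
1 - 6*x**2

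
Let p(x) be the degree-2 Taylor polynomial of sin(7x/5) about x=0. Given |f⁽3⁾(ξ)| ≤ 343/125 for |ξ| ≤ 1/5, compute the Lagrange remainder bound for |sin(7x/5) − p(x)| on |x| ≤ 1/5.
343/93750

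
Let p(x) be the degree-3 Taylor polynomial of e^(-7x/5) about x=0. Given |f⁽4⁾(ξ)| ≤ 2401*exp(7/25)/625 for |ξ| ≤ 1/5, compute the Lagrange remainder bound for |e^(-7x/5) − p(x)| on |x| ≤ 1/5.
2401*exp(7/25)/9375000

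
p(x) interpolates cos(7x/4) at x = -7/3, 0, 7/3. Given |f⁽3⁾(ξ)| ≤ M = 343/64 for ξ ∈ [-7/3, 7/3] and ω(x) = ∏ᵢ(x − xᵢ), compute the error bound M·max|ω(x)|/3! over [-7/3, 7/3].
117649*sqrt(3)/46656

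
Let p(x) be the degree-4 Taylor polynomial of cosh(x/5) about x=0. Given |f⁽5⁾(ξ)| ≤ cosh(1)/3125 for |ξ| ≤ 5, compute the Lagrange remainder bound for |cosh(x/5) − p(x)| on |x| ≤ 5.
cosh(1)/120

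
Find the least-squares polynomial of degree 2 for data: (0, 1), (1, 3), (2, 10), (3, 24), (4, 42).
34/35 + (-59/70)x + (39/14)x²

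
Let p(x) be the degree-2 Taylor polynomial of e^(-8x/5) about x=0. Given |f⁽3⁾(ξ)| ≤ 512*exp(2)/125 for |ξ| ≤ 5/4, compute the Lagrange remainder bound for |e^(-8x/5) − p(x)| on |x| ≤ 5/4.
4*exp(2)/3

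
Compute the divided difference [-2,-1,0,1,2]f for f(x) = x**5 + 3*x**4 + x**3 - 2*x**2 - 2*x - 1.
3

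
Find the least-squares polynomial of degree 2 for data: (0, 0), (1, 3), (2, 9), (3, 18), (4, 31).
3/35 + (79/70)x + (23/14)x²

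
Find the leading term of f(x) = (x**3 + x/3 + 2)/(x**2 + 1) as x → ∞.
x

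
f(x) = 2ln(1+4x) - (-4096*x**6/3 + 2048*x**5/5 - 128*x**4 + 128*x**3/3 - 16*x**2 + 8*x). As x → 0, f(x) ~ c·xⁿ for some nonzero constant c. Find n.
7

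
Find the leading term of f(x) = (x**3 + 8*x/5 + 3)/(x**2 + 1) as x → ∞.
x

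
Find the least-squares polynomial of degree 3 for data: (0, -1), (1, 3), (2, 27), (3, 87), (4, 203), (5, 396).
-25/21 + (265/126)x + (-43/84)x² + (115/36)x³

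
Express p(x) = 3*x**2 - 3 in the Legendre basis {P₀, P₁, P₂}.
(-2)P₀ + (2)P₂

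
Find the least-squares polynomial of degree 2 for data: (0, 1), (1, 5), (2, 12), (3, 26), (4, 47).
51/35 + (-29/70)x + (41/14)x²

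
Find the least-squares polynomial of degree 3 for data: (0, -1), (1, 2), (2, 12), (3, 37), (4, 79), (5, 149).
-22/21 + (187/126)x + (47/84)x² + (37/36)x³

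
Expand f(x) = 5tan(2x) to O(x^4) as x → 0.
10*x + 40*x**3/3 + O(x**4)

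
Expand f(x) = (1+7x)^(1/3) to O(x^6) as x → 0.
1 + 7*x/3 - 49*x**2/9 + 1715*x**3/81 - 24010*x**4/243 + 369754*x**5/729 + O(x**6)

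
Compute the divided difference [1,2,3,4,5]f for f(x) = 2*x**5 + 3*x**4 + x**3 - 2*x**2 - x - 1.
33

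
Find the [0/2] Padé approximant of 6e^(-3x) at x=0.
6/(9*x**2/2 + 3*x + 1)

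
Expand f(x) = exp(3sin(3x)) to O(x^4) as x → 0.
1 + 9*x + 81*x**2/2 + 108*x**3 + O(x**4)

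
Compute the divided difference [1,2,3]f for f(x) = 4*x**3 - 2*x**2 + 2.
22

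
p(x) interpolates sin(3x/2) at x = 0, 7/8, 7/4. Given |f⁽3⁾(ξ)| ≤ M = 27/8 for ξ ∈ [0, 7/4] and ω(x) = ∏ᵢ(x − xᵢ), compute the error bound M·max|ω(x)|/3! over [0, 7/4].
343*sqrt(3)/4096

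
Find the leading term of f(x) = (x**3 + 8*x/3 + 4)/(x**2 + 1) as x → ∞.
x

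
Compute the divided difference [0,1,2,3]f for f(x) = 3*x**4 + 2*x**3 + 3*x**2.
20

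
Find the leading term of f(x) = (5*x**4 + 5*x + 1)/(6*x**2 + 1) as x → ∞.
5*x**2/6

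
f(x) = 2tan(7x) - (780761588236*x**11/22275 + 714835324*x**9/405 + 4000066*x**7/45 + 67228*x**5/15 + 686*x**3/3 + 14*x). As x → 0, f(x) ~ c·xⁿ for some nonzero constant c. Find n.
13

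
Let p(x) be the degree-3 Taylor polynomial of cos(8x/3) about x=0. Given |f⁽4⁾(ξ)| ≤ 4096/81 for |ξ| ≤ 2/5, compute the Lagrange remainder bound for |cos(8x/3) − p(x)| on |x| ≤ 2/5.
8192/151875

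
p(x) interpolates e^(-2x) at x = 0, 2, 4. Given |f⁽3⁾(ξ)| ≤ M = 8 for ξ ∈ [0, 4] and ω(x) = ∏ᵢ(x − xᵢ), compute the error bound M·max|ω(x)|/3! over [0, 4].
64*sqrt(3)/27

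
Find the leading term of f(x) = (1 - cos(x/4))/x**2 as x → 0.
1/32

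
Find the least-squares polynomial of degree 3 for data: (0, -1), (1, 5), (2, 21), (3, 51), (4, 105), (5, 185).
-62/63 + (1265/378)x + (106/63)x² + (55/54)x³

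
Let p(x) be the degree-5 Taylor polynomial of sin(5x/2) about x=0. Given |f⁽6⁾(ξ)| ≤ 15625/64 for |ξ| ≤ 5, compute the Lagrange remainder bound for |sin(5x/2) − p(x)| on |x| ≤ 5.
48828125/9216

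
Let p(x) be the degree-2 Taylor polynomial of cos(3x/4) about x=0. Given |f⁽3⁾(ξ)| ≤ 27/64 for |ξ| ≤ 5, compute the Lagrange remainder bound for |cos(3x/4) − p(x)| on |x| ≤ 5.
1125/128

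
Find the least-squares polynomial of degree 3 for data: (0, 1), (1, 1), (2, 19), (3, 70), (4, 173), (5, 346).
55/63 + (-715/378)x + (-125/252)x² + (317/108)x³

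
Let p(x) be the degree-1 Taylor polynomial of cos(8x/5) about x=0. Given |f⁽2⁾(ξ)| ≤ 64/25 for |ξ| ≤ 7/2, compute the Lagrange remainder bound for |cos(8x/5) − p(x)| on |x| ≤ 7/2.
392/25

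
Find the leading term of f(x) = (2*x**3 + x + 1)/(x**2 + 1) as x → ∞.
2*x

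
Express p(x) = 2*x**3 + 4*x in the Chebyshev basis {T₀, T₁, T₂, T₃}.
(11/2)T₁ + (1/2)T₃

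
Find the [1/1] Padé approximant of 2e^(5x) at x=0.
(5*x + 2)/(1 - 5*x/2)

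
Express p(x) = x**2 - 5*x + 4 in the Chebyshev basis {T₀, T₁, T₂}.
(9/2)T₀ + (-5)T₁ + (1/2)T₂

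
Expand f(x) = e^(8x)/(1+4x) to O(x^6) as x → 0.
1 + 4*x + 16*x**2 + 64*x**3/3 + 256*x**4/3 - 1024*x**5/15 + O(x**6)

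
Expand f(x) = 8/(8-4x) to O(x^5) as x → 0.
1 + x/2 + x**2/4 + x**3/8 + x**4/16 + O(x**5)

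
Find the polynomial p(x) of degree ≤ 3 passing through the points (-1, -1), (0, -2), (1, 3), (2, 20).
x**3 + 3*x**2 + x - 2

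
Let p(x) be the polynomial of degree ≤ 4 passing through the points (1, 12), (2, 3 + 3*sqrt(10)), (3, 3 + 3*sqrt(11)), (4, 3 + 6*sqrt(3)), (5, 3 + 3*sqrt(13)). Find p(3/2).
-105*sqrt(11)/64 - 15*sqrt(13)/128 + 21*sqrt(3)/16 + 699/128 + 105*sqrt(10)/32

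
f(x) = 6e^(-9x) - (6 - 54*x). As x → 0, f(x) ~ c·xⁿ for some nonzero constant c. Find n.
2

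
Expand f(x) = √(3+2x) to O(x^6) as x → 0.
sqrt(3) + sqrt(3)*x/3 - sqrt(3)*x**2/18 + sqrt(3)*x**3/54 - 5*sqrt(3)*x**4/648 + 7*sqrt(3)*x**5/1944 + O(x**6)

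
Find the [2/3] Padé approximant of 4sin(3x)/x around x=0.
(12 - 63*x**2/5)/(9*x**2/20 + 1)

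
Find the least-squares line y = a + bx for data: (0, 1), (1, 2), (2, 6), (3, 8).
a = 1/2, b = 5/2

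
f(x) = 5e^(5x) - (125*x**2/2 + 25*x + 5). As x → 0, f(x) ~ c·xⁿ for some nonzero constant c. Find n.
3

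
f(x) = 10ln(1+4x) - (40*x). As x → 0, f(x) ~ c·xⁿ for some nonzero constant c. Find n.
2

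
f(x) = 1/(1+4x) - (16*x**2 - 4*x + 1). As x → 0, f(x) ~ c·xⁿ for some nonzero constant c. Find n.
3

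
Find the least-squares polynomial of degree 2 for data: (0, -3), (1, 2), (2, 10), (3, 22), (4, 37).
-104/35 + (22/7)x + (12/7)x²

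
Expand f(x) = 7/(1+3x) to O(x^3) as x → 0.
7 - 21*x + 63*x**2 + O(x**3)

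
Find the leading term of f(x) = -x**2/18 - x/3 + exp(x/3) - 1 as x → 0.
x**3/162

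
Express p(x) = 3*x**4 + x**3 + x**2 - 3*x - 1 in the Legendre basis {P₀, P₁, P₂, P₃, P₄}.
(-1/15)P₀ + (-12/5)P₁ + (50/21)P₂ + (2/5)P₃ + (24/35)P₄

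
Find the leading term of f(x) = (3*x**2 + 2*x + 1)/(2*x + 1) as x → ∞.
3*x/2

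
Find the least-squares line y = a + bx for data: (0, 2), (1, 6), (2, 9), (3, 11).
a = 5/2, b = 3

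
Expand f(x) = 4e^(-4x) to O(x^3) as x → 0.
4 - 16*x + 32*x**2 + O(x**3)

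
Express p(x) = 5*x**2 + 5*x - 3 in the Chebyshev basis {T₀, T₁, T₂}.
(-1/2)T₀ + (5)T₁ + (5/2)T₂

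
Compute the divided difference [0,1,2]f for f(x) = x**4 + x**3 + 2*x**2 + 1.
12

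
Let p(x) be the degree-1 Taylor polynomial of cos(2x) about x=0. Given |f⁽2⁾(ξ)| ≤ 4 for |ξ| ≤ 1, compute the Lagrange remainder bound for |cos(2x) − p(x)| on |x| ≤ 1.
2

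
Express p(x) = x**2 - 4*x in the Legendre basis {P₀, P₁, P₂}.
(1/3)P₀ + (-4)P₁ + (2/3)P₂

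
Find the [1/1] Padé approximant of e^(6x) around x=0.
(3*x + 1)/(1 - 3*x)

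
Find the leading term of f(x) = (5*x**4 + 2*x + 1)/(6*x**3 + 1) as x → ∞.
5*x/6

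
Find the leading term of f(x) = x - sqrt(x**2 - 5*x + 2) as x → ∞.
5/2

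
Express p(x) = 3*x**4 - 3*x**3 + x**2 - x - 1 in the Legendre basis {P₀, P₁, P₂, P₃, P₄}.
(-1/15)P₀ + (-14/5)P₁ + (50/21)P₂ + (-6/5)P₃ + (24/35)P₄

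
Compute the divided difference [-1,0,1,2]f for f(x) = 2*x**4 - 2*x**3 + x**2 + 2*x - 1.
2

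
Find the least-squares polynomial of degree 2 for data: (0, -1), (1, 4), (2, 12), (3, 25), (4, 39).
-39/35 + (247/70)x + (23/14)x²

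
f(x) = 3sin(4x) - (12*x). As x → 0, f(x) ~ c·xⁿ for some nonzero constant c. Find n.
3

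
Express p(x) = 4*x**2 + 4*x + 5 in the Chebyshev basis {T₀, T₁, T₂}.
(7)T₀ + (4)T₁ + (2)T₂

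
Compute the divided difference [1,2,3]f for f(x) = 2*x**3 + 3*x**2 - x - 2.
15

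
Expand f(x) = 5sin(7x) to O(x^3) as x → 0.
35*x + O(x**3)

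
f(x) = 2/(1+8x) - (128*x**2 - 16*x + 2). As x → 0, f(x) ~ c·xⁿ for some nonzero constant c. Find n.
3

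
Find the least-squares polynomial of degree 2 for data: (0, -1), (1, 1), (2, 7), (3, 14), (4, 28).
-29/35 + (-3/70)x + (25/14)x²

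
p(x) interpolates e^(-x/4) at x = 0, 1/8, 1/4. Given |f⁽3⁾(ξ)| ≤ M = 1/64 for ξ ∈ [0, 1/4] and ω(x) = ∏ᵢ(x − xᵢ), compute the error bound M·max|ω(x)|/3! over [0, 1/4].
sqrt(3)/884736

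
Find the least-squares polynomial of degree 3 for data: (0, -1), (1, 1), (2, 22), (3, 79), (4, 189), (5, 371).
-67/63 + (-443/378)x + (61/126)x² + (79/27)x³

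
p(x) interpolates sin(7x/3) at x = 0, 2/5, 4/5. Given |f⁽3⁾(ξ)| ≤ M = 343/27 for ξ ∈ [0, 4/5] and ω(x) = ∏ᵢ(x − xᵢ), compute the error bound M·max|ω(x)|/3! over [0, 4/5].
2744*sqrt(3)/91125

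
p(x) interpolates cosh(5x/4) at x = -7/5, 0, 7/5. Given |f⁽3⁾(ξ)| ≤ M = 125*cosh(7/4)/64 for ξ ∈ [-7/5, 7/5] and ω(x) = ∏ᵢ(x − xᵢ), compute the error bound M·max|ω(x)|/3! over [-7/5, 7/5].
343*sqrt(3)*cosh(7/4)/1728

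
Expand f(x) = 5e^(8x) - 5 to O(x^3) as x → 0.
40*x + 160*x**2 + O(x**3)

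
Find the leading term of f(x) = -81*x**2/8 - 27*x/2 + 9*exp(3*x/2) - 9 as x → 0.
81*x**3/16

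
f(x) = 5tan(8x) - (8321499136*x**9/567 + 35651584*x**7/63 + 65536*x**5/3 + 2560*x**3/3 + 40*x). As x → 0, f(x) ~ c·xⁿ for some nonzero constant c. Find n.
11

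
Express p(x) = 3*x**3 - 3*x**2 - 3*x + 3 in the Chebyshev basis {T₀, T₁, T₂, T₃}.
(3/2)T₀ + (-3/4)T₁ + (-3/2)T₂ + (3/4)T₃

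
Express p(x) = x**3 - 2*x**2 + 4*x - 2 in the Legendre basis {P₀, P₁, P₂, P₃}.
(-8/3)P₀ + (23/5)P₁ + (-4/3)P₂ + (2/5)P₃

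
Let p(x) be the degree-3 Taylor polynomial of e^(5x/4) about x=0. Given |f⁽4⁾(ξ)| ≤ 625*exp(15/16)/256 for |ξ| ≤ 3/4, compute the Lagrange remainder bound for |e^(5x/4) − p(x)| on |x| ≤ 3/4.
16875*exp(15/16)/524288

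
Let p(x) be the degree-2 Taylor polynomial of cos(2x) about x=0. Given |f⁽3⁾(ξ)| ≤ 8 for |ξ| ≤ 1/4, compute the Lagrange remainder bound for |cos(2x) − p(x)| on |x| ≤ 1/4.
1/48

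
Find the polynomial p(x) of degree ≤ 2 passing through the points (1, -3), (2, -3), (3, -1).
x**2 - 3*x - 1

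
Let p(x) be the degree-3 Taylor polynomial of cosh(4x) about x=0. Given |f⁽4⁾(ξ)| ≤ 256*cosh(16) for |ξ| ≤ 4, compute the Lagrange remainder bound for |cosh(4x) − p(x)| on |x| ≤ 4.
8192*cosh(16)/3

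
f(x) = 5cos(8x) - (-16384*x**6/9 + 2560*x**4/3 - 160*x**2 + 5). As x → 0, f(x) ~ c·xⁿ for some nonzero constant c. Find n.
8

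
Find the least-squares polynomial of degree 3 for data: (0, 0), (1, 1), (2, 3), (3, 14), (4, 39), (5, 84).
11/126 + (1261/756)x + (-521/252)x² + (55/54)x³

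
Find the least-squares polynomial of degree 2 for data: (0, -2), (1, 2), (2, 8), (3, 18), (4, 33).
-59/35 + (41/35)x + (13/7)x²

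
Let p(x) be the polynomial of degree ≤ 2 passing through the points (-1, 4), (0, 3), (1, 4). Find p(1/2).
13/4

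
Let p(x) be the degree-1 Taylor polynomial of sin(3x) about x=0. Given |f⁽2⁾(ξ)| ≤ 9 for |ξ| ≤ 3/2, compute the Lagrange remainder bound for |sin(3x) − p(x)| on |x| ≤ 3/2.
81/8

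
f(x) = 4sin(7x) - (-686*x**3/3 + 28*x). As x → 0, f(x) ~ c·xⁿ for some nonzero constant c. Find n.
5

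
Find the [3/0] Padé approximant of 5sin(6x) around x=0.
-180*x**3 + 30*x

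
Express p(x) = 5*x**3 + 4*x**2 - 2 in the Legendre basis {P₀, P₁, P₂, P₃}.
(-2/3)P₀ + (3)P₁ + (8/3)P₂ + (2)P₃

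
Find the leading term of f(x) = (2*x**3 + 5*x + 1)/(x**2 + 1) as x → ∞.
2*x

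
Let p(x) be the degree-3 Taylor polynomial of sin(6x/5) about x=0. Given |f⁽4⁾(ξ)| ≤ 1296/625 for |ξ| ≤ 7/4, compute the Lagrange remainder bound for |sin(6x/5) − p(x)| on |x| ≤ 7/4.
64827/80000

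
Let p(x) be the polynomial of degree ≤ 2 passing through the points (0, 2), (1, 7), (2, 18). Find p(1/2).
15/4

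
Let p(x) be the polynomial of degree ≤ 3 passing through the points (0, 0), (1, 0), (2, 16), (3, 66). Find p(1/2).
-7/8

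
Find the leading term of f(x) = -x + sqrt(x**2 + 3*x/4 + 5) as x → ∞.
3/8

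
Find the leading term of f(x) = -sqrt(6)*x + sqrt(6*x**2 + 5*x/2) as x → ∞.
5*sqrt(6)/24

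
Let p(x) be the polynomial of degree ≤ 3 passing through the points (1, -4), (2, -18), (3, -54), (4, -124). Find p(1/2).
-3/2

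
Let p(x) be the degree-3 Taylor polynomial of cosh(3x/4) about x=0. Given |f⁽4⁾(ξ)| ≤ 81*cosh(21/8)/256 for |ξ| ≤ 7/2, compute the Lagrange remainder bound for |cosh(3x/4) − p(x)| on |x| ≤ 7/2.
64827*cosh(21/8)/32768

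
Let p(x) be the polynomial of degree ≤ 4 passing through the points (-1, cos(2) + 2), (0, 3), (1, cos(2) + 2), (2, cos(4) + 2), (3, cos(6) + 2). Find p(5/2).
35*cos(4)/32 - 75*cos(2)/128 + 35*cos(6)/128 + 71/32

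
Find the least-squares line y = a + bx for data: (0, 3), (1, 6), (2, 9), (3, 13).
a = 14/5, b = 33/10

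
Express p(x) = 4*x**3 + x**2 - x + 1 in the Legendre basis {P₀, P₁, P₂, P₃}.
(4/3)P₀ + (7/5)P₁ + (2/3)P₂ + (8/5)P₃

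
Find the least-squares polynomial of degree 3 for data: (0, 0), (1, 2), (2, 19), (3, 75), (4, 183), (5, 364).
23/126 + (-1181/756)x + (-23/63)x² + (329/108)x³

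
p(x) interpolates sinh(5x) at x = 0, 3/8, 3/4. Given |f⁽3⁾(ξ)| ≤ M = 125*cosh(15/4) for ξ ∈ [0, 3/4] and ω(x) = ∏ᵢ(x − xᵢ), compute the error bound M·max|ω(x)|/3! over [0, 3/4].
125*sqrt(3)*cosh(15/4)/512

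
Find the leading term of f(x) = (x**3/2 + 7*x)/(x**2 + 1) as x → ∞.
x/2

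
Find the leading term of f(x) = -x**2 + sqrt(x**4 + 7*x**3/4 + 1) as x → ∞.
7*x/8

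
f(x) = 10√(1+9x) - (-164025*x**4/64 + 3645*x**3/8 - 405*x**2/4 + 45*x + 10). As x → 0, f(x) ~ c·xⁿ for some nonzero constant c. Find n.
5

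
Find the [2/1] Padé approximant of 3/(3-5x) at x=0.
1/(1 - 5*x/3)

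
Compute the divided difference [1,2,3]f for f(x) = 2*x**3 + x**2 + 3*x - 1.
13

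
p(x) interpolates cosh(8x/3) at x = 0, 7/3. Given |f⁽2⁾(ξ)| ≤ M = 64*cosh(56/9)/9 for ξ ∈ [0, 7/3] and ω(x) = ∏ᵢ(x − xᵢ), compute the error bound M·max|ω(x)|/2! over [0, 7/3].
392*cosh(56/9)/81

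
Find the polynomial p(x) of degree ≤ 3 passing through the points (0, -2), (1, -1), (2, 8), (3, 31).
x**3 + x**2 - x - 2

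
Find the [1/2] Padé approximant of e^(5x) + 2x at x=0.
(1133*x/219 + 1)/(125*x**2/438 - 400*x/219 + 1)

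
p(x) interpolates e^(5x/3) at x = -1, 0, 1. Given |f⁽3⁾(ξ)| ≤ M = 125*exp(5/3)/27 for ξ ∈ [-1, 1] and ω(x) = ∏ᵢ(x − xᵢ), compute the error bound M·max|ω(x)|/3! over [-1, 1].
125*sqrt(3)*exp(5/3)/729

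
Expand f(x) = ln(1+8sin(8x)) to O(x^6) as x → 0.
64*x - 2048*x**2 + 260096*x**3/3 - 12451840*x**4/3 + 635863040*x**5/3 + O(x**6)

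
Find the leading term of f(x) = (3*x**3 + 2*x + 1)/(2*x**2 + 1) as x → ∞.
3*x/2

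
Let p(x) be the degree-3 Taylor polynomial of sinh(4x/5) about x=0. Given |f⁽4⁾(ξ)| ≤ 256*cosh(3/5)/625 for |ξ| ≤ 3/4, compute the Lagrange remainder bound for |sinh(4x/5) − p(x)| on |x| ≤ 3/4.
27*cosh(3/5)/5000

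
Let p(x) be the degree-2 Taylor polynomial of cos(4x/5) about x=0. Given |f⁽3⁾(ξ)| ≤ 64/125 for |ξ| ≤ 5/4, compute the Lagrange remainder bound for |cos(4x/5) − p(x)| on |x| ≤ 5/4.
1/6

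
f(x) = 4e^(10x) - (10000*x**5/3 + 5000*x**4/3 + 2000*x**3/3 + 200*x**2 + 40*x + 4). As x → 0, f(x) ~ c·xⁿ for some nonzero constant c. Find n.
6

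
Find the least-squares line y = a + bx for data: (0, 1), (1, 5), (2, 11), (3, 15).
a = 4/5, b = 24/5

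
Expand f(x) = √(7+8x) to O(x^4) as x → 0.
sqrt(7) + 4*sqrt(7)*x/7 - 8*sqrt(7)*x**2/49 + 32*sqrt(7)*x**3/343 + O(x**4)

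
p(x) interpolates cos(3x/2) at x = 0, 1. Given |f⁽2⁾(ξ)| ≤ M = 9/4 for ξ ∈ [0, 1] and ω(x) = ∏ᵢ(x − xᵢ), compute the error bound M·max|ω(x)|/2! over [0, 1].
9/32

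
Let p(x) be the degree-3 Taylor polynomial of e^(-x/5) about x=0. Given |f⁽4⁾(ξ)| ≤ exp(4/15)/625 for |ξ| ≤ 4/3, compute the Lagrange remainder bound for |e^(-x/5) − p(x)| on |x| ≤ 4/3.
32*exp(4/15)/151875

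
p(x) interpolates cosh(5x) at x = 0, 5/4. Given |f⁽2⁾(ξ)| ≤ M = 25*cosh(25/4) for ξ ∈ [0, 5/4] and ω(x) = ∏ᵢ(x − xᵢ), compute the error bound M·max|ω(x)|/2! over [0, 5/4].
625*cosh(25/4)/128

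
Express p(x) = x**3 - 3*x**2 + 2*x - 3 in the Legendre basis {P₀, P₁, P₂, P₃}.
(-4)P₀ + (13/5)P₁ + (-2)P₂ + (2/5)P₃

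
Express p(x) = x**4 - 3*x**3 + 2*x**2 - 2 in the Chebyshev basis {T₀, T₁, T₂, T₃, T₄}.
(-5/8)T₀ + (-9/4)T₁ + (3/2)T₂ + (-3/4)T₃ + (1/8)T₄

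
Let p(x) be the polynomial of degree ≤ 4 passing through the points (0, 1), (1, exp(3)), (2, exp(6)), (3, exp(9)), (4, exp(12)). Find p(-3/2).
-385*exp(9)/32 - 693*exp(3)/32 + 1155/128 + 1485*exp(6)/64 + 315*exp(12)/128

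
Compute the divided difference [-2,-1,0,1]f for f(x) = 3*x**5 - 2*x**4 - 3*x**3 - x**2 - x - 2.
16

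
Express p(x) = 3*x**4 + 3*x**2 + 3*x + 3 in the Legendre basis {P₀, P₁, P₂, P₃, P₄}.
(23/5)P₀ + (3)P₁ + (26/7)P₂ + (24/35)P₄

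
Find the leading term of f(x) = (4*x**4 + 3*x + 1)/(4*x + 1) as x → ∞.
x**3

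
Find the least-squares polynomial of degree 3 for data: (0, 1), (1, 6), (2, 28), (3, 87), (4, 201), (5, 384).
76/63 + (118/189)x + (83/126)x² + (157/54)x³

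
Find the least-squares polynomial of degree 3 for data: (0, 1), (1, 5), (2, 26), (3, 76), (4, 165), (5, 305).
64/63 + (-200/189)x + (28/9)x² + (50/27)x³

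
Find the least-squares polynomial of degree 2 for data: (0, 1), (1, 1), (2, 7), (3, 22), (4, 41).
32/35 + (-233/70)x + (47/14)x²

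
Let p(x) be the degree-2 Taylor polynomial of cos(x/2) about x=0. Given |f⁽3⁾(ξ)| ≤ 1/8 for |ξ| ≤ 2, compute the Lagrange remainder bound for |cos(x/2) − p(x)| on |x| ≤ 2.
1/6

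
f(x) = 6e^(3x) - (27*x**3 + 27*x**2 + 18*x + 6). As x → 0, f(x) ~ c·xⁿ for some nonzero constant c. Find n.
4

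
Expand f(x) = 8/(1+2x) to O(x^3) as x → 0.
8 - 16*x + 32*x**2 + O(x**3)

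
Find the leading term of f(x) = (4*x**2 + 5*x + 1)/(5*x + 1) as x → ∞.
4*x/5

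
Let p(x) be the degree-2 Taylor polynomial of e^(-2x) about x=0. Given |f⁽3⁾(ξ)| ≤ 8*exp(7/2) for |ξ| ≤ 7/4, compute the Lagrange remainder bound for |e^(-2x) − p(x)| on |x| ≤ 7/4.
343*exp(7/2)/48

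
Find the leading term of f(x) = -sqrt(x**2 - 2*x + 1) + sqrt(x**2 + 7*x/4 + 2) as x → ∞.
15/8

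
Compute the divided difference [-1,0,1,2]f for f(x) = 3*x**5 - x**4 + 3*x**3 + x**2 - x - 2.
16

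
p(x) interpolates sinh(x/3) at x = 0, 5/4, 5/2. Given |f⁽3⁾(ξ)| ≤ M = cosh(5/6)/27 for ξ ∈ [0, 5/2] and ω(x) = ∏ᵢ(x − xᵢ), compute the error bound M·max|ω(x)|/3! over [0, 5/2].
125*sqrt(3)*cosh(5/6)/46656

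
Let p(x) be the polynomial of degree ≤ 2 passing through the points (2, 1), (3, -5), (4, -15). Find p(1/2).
5/2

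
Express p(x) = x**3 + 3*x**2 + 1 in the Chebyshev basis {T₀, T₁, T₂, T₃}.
(5/2)T₀ + (3/4)T₁ + (3/2)T₂ + (1/4)T₃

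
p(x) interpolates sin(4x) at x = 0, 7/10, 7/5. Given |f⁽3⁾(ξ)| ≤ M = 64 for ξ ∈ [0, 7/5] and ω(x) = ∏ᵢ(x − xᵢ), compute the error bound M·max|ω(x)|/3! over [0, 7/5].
2744*sqrt(3)/3375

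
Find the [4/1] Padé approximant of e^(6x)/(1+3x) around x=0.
(162*x**4/5 + 72*x**3/5 + 54*x**2/5 + 18*x/5 + 1)/(3*x/5 + 1)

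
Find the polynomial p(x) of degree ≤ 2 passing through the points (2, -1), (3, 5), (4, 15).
2*x**2 - 4*x - 1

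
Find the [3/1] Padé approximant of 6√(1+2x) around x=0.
(-3*x**3/4 + 9*x**2/2 + 27*x/2 + 6)/(5*x/4 + 1)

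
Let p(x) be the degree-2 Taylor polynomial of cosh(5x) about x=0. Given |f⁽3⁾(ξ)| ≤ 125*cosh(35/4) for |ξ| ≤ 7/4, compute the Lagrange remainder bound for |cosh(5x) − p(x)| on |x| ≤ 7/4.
42875*cosh(35/4)/384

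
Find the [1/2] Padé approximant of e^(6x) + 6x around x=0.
(74*x/7 + 1)/(-6*x**2/7 - 10*x/7 + 1)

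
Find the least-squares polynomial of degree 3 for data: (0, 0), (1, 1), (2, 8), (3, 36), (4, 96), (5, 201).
2/21 + (11/9)x + (-58/21)x² + (19/9)x³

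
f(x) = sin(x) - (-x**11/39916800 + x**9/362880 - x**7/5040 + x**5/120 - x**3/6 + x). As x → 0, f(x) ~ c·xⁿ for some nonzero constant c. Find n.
13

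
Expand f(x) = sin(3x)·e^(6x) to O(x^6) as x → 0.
3*x + 18*x**2 + 99*x**3/2 + 81*x**4 + 3321*x**5/40 + O(x**6)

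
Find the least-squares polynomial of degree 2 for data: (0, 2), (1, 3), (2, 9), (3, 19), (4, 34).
69/35 + (-8/7)x + (16/7)x²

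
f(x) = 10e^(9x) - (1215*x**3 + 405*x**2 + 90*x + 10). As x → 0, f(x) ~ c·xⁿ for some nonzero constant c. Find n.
4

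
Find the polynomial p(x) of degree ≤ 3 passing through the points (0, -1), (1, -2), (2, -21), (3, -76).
-3*x**3 + 2*x - 1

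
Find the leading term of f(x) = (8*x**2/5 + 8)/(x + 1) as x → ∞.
8*x/5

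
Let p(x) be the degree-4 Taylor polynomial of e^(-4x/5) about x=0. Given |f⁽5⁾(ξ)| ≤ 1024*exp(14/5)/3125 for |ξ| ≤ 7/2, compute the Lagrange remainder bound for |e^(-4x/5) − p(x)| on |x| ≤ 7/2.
67228*exp(14/5)/46875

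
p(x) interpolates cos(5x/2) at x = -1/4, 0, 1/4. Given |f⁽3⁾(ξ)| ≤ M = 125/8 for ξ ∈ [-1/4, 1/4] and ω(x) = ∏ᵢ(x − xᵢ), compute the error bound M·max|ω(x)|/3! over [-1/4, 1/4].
125*sqrt(3)/13824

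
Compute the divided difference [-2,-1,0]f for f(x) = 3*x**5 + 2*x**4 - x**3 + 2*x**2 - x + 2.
-26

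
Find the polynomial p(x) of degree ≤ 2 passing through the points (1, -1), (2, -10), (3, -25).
2 - 3*x**2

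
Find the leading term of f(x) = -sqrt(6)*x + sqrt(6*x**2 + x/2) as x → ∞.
sqrt(6)/24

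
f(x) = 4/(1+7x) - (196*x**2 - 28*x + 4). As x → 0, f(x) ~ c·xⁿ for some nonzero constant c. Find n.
3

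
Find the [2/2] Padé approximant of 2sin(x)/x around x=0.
(2 - 7*x**2/30)/(x**2/20 + 1)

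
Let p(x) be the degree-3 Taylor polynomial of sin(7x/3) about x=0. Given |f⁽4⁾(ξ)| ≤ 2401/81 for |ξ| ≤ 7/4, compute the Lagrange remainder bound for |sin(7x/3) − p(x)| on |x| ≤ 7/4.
5764801/497664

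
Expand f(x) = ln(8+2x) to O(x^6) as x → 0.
log(8) + x/4 - x**2/32 + x**3/192 - x**4/1024 + x**5/5120 + O(x**6)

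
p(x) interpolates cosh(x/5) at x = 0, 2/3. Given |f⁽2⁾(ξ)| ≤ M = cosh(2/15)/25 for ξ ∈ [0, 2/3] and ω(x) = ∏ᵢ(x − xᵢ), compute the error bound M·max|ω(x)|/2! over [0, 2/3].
cosh(2/15)/450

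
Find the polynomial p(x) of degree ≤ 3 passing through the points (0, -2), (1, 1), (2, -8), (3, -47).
-3*x**3 + 3*x**2 + 3*x - 2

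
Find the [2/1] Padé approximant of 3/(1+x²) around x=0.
3 - 3*x**2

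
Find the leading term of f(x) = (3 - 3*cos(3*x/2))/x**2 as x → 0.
27/8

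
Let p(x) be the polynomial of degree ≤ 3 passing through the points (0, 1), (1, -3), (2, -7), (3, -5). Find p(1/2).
-5/8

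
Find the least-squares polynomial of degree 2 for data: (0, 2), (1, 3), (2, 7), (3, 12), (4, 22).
74/35 + (-37/70)x + (19/14)x²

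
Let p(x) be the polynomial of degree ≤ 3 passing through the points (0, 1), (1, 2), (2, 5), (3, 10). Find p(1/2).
5/4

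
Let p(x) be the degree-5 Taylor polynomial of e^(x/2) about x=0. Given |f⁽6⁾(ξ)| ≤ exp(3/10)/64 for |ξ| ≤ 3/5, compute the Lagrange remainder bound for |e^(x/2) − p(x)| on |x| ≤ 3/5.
81*exp(3/10)/80000000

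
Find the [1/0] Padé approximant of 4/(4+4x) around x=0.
1 - x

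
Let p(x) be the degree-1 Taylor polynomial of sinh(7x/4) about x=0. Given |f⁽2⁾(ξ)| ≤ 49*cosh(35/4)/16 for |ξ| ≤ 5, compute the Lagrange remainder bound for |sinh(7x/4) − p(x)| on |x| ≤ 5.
1225*cosh(35/4)/32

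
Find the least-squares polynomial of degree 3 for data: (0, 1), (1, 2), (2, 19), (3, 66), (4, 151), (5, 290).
62/63 + (-1265/378)x + (146/63)x² + (107/54)x³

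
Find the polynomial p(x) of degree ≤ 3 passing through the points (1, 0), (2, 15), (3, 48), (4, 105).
x**3 + 3*x**2 - x - 3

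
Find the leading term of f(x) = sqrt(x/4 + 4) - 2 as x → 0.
x/16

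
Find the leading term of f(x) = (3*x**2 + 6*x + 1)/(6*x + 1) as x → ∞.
x/2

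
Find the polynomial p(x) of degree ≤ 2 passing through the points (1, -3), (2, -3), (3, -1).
x**2 - 3*x - 1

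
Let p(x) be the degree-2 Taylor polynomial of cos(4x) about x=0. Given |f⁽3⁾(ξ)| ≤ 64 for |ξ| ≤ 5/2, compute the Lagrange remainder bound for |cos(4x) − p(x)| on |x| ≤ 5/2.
500/3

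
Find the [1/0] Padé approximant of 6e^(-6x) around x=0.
6 - 36*x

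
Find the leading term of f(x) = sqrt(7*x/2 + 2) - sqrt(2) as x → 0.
7*sqrt(2)*x/8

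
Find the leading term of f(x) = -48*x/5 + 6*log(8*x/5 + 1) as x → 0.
-192*x**2/25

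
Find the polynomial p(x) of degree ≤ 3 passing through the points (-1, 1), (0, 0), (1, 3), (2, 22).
2*x**3 + 2*x**2 - x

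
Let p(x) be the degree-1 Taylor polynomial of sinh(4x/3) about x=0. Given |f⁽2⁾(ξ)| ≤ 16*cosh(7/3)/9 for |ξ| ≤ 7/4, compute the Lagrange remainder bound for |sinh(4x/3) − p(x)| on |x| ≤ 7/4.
49*cosh(7/3)/18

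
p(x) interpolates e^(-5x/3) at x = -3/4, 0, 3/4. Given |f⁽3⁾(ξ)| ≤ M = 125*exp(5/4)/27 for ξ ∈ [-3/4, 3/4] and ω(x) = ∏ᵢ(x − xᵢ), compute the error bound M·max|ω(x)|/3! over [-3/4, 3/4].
125*sqrt(3)*exp(5/4)/1728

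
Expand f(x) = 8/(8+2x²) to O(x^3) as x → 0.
1 - x**2/4 + O(x**3)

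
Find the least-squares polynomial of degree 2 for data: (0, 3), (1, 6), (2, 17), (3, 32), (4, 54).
14/5 + (4/5)x + (3)x²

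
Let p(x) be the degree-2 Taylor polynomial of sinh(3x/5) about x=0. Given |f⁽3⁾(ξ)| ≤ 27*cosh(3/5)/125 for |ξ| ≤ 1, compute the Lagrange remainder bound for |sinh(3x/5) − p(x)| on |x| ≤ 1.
9*cosh(3/5)/250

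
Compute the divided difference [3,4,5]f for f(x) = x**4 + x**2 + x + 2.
98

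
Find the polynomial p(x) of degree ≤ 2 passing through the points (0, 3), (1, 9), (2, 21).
3*x**2 + 3*x + 3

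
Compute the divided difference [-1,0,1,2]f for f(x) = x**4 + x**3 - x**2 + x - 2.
3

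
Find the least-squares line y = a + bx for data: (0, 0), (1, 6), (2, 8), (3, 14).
a = 2/5, b = 22/5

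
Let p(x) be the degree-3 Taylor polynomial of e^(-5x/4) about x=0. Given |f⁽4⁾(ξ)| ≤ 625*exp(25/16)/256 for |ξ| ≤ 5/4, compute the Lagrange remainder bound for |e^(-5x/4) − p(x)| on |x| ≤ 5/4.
390625*exp(25/16)/1572864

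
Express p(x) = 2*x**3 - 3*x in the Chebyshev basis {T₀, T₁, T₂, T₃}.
(-3/2)T₁ + (1/2)T₃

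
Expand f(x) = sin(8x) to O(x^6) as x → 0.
8*x - 256*x**3/3 + 4096*x**5/15 + O(x**6)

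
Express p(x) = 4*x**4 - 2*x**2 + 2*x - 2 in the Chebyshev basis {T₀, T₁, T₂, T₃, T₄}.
(-3/2)T₀ + (2)T₁ + T₂ + (1/2)T₄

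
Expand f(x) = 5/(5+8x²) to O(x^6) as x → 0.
1 - 8*x**2/5 + 64*x**4/25 + O(x**6)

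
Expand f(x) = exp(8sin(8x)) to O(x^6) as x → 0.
1 + 64*x + 2048*x**2 + 43008*x**3 + 655360*x**4 + 113278976*x**5/15 + O(x**6)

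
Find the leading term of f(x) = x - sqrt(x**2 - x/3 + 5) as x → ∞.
1/6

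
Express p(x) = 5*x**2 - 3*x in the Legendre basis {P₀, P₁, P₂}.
(5/3)P₀ + (-3)P₁ + (10/3)P₂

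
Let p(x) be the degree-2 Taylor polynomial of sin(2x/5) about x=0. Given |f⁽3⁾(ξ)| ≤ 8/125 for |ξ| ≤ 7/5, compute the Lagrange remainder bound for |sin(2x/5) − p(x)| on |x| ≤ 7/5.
1372/46875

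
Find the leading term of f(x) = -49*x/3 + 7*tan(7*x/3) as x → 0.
2401*x**3/81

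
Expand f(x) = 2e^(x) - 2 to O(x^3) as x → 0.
2*x + x**2 + O(x**3)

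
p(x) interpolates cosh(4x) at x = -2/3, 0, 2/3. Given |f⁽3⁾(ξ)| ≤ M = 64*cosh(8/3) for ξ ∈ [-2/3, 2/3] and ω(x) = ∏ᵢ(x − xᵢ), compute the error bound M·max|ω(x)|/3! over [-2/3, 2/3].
512*sqrt(3)*cosh(8/3)/729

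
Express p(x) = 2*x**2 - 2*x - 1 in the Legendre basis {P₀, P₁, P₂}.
(-1/3)P₀ + (-2)P₁ + (4/3)P₂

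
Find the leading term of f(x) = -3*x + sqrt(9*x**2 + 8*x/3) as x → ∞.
4/9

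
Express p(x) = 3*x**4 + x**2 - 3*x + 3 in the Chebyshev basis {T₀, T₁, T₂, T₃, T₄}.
(37/8)T₀ + (-3)T₁ + (2)T₂ + (3/8)T₄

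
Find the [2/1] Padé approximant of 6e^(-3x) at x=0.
(9*x**2 - 12*x + 6)/(x + 1)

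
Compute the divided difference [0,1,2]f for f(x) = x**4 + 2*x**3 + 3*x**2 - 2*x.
16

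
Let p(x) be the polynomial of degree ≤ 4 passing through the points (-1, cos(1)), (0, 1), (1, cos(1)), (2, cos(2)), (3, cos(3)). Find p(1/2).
3*cos(3)/128 - 5*cos(2)/32 + 85*cos(1)/128 + 15/32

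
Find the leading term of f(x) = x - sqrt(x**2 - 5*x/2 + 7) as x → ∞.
5/4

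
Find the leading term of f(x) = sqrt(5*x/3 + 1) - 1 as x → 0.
5*x/6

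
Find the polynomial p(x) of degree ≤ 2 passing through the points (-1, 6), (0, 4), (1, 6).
2*x**2 + 4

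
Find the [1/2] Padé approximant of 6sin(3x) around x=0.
18*x/(3*x**2/2 + 1)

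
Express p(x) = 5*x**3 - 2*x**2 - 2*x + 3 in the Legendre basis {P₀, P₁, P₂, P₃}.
(7/3)P₀ + P₁ + (-4/3)P₂ + (2)P₃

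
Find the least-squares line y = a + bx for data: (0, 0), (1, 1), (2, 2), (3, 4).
a = -1/5, b = 13/10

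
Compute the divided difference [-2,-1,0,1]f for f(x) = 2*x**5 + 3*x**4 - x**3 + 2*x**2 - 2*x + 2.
3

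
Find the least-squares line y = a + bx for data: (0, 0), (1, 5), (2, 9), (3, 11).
a = 7/10, b = 37/10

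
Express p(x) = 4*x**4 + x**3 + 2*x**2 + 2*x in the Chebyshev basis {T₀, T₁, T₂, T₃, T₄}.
(5/2)T₀ + (11/4)T₁ + (3)T₂ + (1/4)T₃ + (1/2)T₄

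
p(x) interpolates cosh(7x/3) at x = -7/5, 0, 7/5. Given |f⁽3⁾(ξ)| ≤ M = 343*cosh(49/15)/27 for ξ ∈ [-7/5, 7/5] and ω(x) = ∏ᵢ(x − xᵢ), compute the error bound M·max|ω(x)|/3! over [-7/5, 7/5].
117649*sqrt(3)*cosh(49/15)/91125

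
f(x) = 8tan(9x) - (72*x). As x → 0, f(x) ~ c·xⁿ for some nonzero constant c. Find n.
3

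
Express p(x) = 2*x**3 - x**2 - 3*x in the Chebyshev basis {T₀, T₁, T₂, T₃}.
(-1/2)T₀ + (-3/2)T₁ + (-1/2)T₂ + (1/2)T₃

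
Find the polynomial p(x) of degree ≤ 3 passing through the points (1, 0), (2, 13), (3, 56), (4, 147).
3*x**3 - 3*x**2 + x - 1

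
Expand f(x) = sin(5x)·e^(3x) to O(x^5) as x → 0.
5*x + 15*x**2 + 5*x**3/3 - 40*x**4 + O(x**5)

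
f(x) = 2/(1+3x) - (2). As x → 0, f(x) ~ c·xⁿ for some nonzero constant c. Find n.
1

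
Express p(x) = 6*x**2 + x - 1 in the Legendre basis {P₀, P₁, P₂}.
P₀ + P₁ + (4)P₂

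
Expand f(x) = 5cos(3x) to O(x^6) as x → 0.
5 - 45*x**2/2 + 135*x**4/8 + O(x**6)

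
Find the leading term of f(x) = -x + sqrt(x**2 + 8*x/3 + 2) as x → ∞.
4/3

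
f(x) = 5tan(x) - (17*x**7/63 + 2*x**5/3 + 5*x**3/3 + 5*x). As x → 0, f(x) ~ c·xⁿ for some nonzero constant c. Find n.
9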